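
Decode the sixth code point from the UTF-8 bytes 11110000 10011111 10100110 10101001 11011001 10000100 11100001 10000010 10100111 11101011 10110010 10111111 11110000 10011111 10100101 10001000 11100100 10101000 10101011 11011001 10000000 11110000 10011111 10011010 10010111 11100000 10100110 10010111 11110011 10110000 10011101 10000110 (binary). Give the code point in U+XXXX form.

Offset 0: leading byte 0xF0 = 11110000 → 4-byte char #1 = F0 9F A6 A9.
Offset 4: leading byte 0xD9 = 11011001 → 2-byte char #2 = D9 84.
Offset 6: leading byte 0xE1 = 11100001 → 3-byte char #3 = E1 82 A7.
Offset 9: leading byte 0xEB = 11101011 → 3-byte char #4 = EB B2 BF.
Offset 12: leading byte 0xF0 = 11110000 → 4-byte char #5 = F0 9F A5 88.
Offset 16: leading byte 0xE4 = 11100100 → 3-byte char #6 = E4 A8 AB.
Leading byte 0xE4 = 11100100 matches 1110xxxx → 3-byte sequence.
Byte 1: 0xE4 = 11100100, payload 0100 (4 bits).
Byte 2: 0xA8 = 10101000 (10xxxxxx ✓), payload 101000.
Byte 3: 0xAB = 10101011 (10xxxxxx ✓), payload 101011.
Concatenate: 0100101000101011 = 0x4A2B (16 bits → U+4A2B).

U+4A2B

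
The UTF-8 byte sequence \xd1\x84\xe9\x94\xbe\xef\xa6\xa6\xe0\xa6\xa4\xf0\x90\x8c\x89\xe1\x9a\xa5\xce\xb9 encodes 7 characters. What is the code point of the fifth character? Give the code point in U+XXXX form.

U+10309

Offset 0: leading byte 0xD1 = 11010001 → 2-byte char #1 = D1 84.
Offset 2: leading byte 0xE9 = 11101001 → 3-byte char #2 = E9 94 BE.
Offset 5: leading byte 0xEF = 11101111 → 3-byte char #3 = EF A6 A6.
Offset 8: leading byte 0xE0 = 11100000 → 3-byte char #4 = E0 A6 A4.
Offset 11: leading byte 0xF0 = 11110000 → 4-byte char #5 = F0 90 8C 89.
Leading byte 0xF0 = 11110000 matches 11110xxx → 4-byte sequence.
Byte 1: 0xF0 = 11110000, payload 000 (3 bits).
Byte 2: 0x90 = 10010000 (10xxxxxx ✓), payload 010000.
Byte 3: 0x8C = 10001100 (10xxxxxx ✓), payload 001100.
Byte 4: 0x89 = 10001001 (10xxxxxx ✓), payload 001001.
Concatenate: 000010000001100001001 = 0x10309 (21 bits → U+10309).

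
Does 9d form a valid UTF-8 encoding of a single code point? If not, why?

invalid (continuation byte with no leading byte)

Byte 0x9D = 10011101 has the form 10xxxxxx — a continuation byte — but there is no preceding leading byte.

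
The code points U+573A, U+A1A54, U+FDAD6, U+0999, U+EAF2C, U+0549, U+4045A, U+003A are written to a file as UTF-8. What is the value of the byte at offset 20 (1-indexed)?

0x89

1-indexed offset 20 is 0-indexed offset 19.
U+573A → 3-byte form E5 9C BA at offsets 0–2.
U+A1A54 → 4-byte form F2 A1 A9 94 at offsets 3–6.
U+FDAD6 → 4-byte form F3 BD AB 96 at offsets 7–10.
U+0999 → 3-byte form E0 A6 99 at offsets 11–13.
U+EAF2C → 4-byte form F3 AA BC AC at offsets 14–17.
U+0549 → 2-byte form D5 89 at offsets 18–19.
Offset 19 falls in char 6's range; it's byte 2 of D5 89 = 0x89.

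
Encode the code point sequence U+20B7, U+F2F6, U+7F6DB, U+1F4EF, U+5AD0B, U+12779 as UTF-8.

E2 82 B7 EF 8B B6 F1 BF 9B 9B F0 9F 93 AF F1 9A B4 8B F0 92 9D B9

U+20B7: 3-byte form → E2 82 B7.
U+F2F6: 3-byte form → EF 8B B6.
U+7F6DB: 4-byte form → F1 BF 9B 9B.
U+1F4EF: 4-byte form → F0 9F 93 AF.
U+5AD0B: 4-byte form → F1 9A B4 8B.
U+12779: 4-byte form → F0 92 9D B9.
Concatenated (22 bytes): E2 82 B7 EF 8B B6 F1 BF 9B 9B F0 9F 93 AF F1 9A B4 8B F0 92 9D B9.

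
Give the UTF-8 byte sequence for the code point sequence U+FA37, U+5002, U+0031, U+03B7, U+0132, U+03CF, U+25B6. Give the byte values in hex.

U+FA37: 3-byte form → EF A8 B7.
U+5002: 3-byte form → E5 80 82.
U+0031: 1-byte form → 31.
U+03B7: 2-byte form → CE B7.
U+0132: 2-byte form → C4 B2.
U+03CF: 2-byte form → CF 8F.
U+25B6: 3-byte form → E2 96 B6.
Concatenated (16 bytes): EF A8 B7 E5 80 82 31 CE B7 C4 B2 CF 8F E2 96 B6.

EF A8 B7 E5 80 82 31 CE B7 C4 B2 CF 8F E2 96 B6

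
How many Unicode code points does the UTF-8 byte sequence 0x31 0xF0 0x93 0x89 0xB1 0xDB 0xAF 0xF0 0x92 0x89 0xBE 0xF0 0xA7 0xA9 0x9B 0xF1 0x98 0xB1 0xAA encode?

Byte at offset 0: 0x31 = 00110001 → 1-byte char (#1). Advance 1.
Byte at offset 1: 0xF0 = 11110000 → 4-byte char (#2). Advance 4.
Byte at offset 5: 0xDB = 11011011 → 2-byte char (#3). Advance 2.
Byte at offset 7: 0xF0 = 11110000 → 4-byte char (#4). Advance 4.
Byte at offset 11: 0xF0 = 11110000 → 4-byte char (#5). Advance 4.
Byte at offset 15: 0xF1 = 11110001 → 4-byte char (#6). Advance 4.
Reached end at offset 19 after 6 code points.

6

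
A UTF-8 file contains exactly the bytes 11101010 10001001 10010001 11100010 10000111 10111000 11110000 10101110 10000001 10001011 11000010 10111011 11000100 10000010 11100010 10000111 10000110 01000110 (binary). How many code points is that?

Byte at offset 0: 0xEA = 11101010 → 3-byte char (#1). Advance 3.
Byte at offset 3: 0xE2 = 11100010 → 3-byte char (#2). Advance 3.
Byte at offset 6: 0xF0 = 11110000 → 4-byte char (#3). Advance 4.
Byte at offset 10: 0xC2 = 11000010 → 2-byte char (#4). Advance 2.
Byte at offset 12: 0xC4 = 11000100 → 2-byte char (#5). Advance 2.
Byte at offset 14: 0xE2 = 11100010 → 3-byte char (#6). Advance 3.
Byte at offset 17: 0x46 = 01000110 → 1-byte char (#7). Advance 1.
Reached end at offset 18 after 7 code points.

7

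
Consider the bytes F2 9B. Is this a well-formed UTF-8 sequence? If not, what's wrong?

Leading byte 0xF2 = 11110010 → 4-byte form, but only 2 bytes are present.

invalid (sequence truncated)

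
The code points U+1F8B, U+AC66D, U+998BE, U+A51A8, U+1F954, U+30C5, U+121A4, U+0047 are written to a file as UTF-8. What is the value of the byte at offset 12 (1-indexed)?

0xF2

1-indexed offset 12 is 0-indexed offset 11.
U+1F8B → 3-byte form E1 BE 8B at offsets 0–2.
U+AC66D → 4-byte form F2 AC 99 AD at offsets 3–6.
U+998BE → 4-byte form F2 99 A2 BE at offsets 7–10.
U+A51A8 → 4-byte form F2 A5 86 A8 at offsets 11–14.
Offset 11 falls in char 4's range; it's byte 1 of F2 A5 86 A8 = 0xF2.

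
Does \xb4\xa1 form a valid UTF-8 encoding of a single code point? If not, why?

Byte 0xB4 = 10110100 has the form 10xxxxxx — a continuation byte — but there is no preceding leading byte.

invalid (continuation byte with no leading byte)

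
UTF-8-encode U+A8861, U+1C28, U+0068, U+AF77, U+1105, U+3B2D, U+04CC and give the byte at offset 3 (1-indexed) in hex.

0xA1

1-indexed offset 3 is 0-indexed offset 2.
U+A8861 → 4-byte form F2 A8 A1 A1 at offsets 0–3.
Offset 2 falls in char 1's range; it's byte 3 of F2 A8 A1 A1 = 0xA1.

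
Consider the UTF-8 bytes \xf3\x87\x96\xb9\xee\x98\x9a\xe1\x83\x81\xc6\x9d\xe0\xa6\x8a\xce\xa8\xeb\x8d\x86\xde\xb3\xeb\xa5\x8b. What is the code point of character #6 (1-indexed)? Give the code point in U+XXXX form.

U+03A8

Offset 0: leading byte 0xF3 = 11110011 → 4-byte char #1 = F3 87 96 B9.
Offset 4: leading byte 0xEE = 11101110 → 3-byte char #2 = EE 98 9A.
Offset 7: leading byte 0xE1 = 11100001 → 3-byte char #3 = E1 83 81.
Offset 10: leading byte 0xC6 = 11000110 → 2-byte char #4 = C6 9D.
Offset 12: leading byte 0xE0 = 11100000 → 3-byte char #5 = E0 A6 8A.
Offset 15: leading byte 0xCE = 11001110 → 2-byte char #6 = CE A8.
Leading byte 0xCE = 11001110 matches 110xxxxx → 2-byte sequence.
Byte 1: 0xCE = 11001110, payload 01110 (5 bits).
Byte 2: 0xA8 = 10101000 (10xxxxxx ✓), payload 101000.
Concatenate: 01110101000 = 0x3A8 (11 bits → U+03A8).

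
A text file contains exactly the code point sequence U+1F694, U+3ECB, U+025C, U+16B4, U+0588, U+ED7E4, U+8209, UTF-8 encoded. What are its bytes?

F0 9F 9A 94 E3 BB 8B C9 9C E1 9A B4 D6 88 F3 AD 9F A4 E8 88 89

U+1F694: 4-byte form → F0 9F 9A 94.
U+3ECB: 3-byte form → E3 BB 8B.
U+025C: 2-byte form → C9 9C.
U+16B4: 3-byte form → E1 9A B4.
U+0588: 2-byte form → D6 88.
U+ED7E4: 4-byte form → F3 AD 9F A4.
U+8209: 3-byte form → E8 88 89.
Concatenated (21 bytes): F0 9F 9A 94 E3 BB 8B C9 9C E1 9A B4 D6 88 F3 AD 9F A4 E8 88 89.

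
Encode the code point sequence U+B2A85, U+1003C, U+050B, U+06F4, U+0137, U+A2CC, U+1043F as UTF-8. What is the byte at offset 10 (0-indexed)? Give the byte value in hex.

0xDB

U+B2A85 → 4-byte form F2 B2 AA 85 at offsets 0–3.
U+1003C → 4-byte form F0 90 80 BC at offsets 4–7.
U+050B → 2-byte form D4 8B at offsets 8–9.
U+06F4 → 2-byte form DB B4 at offsets 10–11.
Offset 10 falls in char 4's range; it's byte 1 of DB B4 = 0xDB.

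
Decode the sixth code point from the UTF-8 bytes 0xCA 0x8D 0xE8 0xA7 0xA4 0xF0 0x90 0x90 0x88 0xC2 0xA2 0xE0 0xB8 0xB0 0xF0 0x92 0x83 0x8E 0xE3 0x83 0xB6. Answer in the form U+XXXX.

U+120CE

Offset 0: leading byte 0xCA = 11001010 → 2-byte char #1 = CA 8D.
Offset 2: leading byte 0xE8 = 11101000 → 3-byte char #2 = E8 A7 A4.
Offset 5: leading byte 0xF0 = 11110000 → 4-byte char #3 = F0 90 90 88.
Offset 9: leading byte 0xC2 = 11000010 → 2-byte char #4 = C2 A2.
Offset 11: leading byte 0xE0 = 11100000 → 3-byte char #5 = E0 B8 B0.
Offset 14: leading byte 0xF0 = 11110000 → 4-byte char #6 = F0 92 83 8E.
Leading byte 0xF0 = 11110000 matches 11110xxx → 4-byte sequence.
Byte 1: 0xF0 = 11110000, payload 000 (3 bits).
Byte 2: 0x92 = 10010010 (10xxxxxx ✓), payload 010010.
Byte 3: 0x83 = 10000011 (10xxxxxx ✓), payload 000011.
Byte 4: 0x8E = 10001110 (10xxxxxx ✓), payload 001110.
Concatenate: 000010010000011001110 = 0x120CE (21 bits → U+120CE).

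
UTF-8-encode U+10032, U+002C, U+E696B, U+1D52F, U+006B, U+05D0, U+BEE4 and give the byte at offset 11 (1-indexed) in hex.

1-indexed offset 11 is 0-indexed offset 10.
U+10032 → 4-byte form F0 90 80 B2 at offsets 0–3.
U+002C → 1-byte form 2C at offsets 4–4.
U+E696B → 4-byte form F3 A6 A5 AB at offsets 5–8.
U+1D52F → 4-byte form F0 9D 94 AF at offsets 9–12.
Offset 10 falls in char 4's range; it's byte 2 of F0 9D 94 AF = 0x9D.

0x9D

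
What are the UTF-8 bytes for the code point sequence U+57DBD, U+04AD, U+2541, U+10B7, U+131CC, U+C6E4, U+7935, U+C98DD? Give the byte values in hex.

F1 97 B6 BD D2 AD E2 95 81 E1 82 B7 F0 93 87 8C EC 9B A4 E7 A4 B5 F3 89 A3 9D

U+57DBD: 4-byte form → F1 97 B6 BD.
U+04AD: 2-byte form → D2 AD.
U+2541: 3-byte form → E2 95 81.
U+10B7: 3-byte form → E1 82 B7.
U+131CC: 4-byte form → F0 93 87 8C.
U+C6E4: 3-byte form → EC 9B A4.
U+7935: 3-byte form → E7 A4 B5.
U+C98DD: 4-byte form → F3 89 A3 9D.
Concatenated (26 bytes): F1 97 B6 BD D2 AD E2 95 81 E1 82 B7 F0 93 87 8C EC 9B A4 E7 A4 B5 F3 89 A3 9D.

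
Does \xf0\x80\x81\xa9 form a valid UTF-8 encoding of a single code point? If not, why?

invalid (overlong encoding)

Leading byte 0xF0 = 11110000 → 4-byte form.
Continuation bytes all match 10xxxxxx. Payload decodes to 0x69.
But 0x69 < 0x10000, the minimum for a 4-byte sequence — this is an overlong encoding.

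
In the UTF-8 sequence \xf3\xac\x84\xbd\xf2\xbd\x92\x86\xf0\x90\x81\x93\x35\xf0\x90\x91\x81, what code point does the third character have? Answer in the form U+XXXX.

U+10053

Offset 0: leading byte 0xF3 = 11110011 → 4-byte char #1 = F3 AC 84 BD.
Offset 4: leading byte 0xF2 = 11110010 → 4-byte char #2 = F2 BD 92 86.
Offset 8: leading byte 0xF0 = 11110000 → 4-byte char #3 = F0 90 81 93.
Leading byte 0xF0 = 11110000 matches 11110xxx → 4-byte sequence.
Byte 1: 0xF0 = 11110000, payload 000 (3 bits).
Byte 2: 0x90 = 10010000 (10xxxxxx ✓), payload 010000.
Byte 3: 0x81 = 10000001 (10xxxxxx ✓), payload 000001.
Byte 4: 0x93 = 10010011 (10xxxxxx ✓), payload 010011.
Concatenate: 000010000000001010011 = 0x10053 (21 bits → U+10053).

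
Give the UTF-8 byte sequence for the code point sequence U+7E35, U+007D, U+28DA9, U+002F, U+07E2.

E7 B8 B5 7D F0 A8 B6 A9 2F DF A2

U+7E35: 3-byte form → E7 B8 B5.
U+007D: 1-byte form → 7D.
U+28DA9: 4-byte form → F0 A8 B6 A9.
U+002F: 1-byte form → 2F.
U+07E2: 2-byte form → DF A2.
Concatenated (11 bytes): E7 B8 B5 7D F0 A8 B6 A9 2F DF A2.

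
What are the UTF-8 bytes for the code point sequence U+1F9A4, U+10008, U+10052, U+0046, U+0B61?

U+1F9A4: 4-byte form → F0 9F A6 A4.
U+10008: 4-byte form → F0 90 80 88.
U+10052: 4-byte form → F0 90 81 92.
U+0046: 1-byte form → 46.
U+0B61: 3-byte form → E0 AD A1.
Concatenated (16 bytes): F0 9F A6 A4 F0 90 80 88 F0 90 81 92 46 E0 AD A1.

F0 9F A6 A4 F0 90 80 88 F0 90 81 92 46 E0 AD A1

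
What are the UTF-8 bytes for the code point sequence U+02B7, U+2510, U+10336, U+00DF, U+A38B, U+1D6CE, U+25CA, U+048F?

U+02B7: 2-byte form → CA B7.
U+2510: 3-byte form → E2 94 90.
U+10336: 4-byte form → F0 90 8C B6.
U+00DF: 2-byte form → C3 9F.
U+A38B: 3-byte form → EA 8E 8B.
U+1D6CE: 4-byte form → F0 9D 9B 8E.
U+25CA: 3-byte form → E2 97 8A.
U+048F: 2-byte form → D2 8F.
Concatenated (23 bytes): CA B7 E2 94 90 F0 90 8C B6 C3 9F EA 8E 8B F0 9D 9B 8E E2 97 8A D2 8F.

CA B7 E2 94 90 F0 90 8C B6 C3 9F EA 8E 8B F0 9D 9B 8E E2 97 8A D2 8F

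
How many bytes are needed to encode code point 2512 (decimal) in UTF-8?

U+09D0 = 0x9D0. UTF-8 uses 1 byte below 0x80, 2 below 0x800, 3 below 0x10000, 4 up to 0x10FFFF. 0x9D0 is in U+0800–U+FFFF → 3 bytes.

3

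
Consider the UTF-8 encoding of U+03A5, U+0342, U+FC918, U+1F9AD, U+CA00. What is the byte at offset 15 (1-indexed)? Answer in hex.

1-indexed offset 15 is 0-indexed offset 14.
U+03A5 → 2-byte form CE A5 at offsets 0–1.
U+0342 → 2-byte form CD 82 at offsets 2–3.
U+FC918 → 4-byte form F3 BC A4 98 at offsets 4–7.
U+1F9AD → 4-byte form F0 9F A6 AD at offsets 8–11.
U+CA00 → 3-byte form EC A8 80 at offsets 12–14.
Offset 14 falls in char 5's range; it's byte 3 of EC A8 80 = 0x80.

0x80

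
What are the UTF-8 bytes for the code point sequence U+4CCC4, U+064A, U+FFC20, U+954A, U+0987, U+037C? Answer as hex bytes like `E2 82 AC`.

F1 8C B3 84 D9 8A F3 BF B0 A0 E9 95 8A E0 A6 87 CD BC

U+4CCC4: 4-byte form → F1 8C B3 84.
U+064A: 2-byte form → D9 8A.
U+FFC20: 4-byte form → F3 BF B0 A0.
U+954A: 3-byte form → E9 95 8A.
U+0987: 3-byte form → E0 A6 87.
U+037C: 2-byte form → CD BC.
Concatenated (18 bytes): F1 8C B3 84 D9 8A F3 BF B0 A0 E9 95 8A E0 A6 87 CD BC.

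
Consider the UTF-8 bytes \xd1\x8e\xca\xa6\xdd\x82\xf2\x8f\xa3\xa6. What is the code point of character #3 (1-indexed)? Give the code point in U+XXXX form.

Offset 0: leading byte 0xD1 = 11010001 → 2-byte char #1 = D1 8E.
Offset 2: leading byte 0xCA = 11001010 → 2-byte char #2 = CA A6.
Offset 4: leading byte 0xDD = 11011101 → 2-byte char #3 = DD 82.
Leading byte 0xDD = 11011101 matches 110xxxxx → 2-byte sequence.
Byte 1: 0xDD = 11011101, payload 11101 (5 bits).
Byte 2: 0x82 = 10000010 (10xxxxxx ✓), payload 000010.
Concatenate: 11101000010 = 0x742 (11 bits → U+0742).

U+0742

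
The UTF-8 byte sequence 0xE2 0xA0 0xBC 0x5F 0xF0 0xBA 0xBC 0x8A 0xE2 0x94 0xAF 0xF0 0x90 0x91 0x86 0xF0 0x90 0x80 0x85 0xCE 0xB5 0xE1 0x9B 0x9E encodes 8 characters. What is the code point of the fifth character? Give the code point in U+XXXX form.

Offset 0: leading byte 0xE2 = 11100010 → 3-byte char #1 = E2 A0 BC.
Offset 3: leading byte 0x5F = 01011111 → 1-byte char #2 = 5F.
Offset 4: leading byte 0xF0 = 11110000 → 4-byte char #3 = F0 BA BC 8A.
Offset 8: leading byte 0xE2 = 11100010 → 3-byte char #4 = E2 94 AF.
Offset 11: leading byte 0xF0 = 11110000 → 4-byte char #5 = F0 90 91 86.
Leading byte 0xF0 = 11110000 matches 11110xxx → 4-byte sequence.
Byte 1: 0xF0 = 11110000, payload 000 (3 bits).
Byte 2: 0x90 = 10010000 (10xxxxxx ✓), payload 010000.
Byte 3: 0x91 = 10010001 (10xxxxxx ✓), payload 010001.
Byte 4: 0x86 = 10000110 (10xxxxxx ✓), payload 000110.
Concatenate: 000010000010001000110 = 0x10446 (21 bits → U+10446).

U+10446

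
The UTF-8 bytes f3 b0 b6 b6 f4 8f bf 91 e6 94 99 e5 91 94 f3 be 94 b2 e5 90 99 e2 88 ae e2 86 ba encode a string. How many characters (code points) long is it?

8

Byte at offset 0: 0xF3 = 11110011 → 4-byte char (#1). Advance 4.
Byte at offset 4: 0xF4 = 11110100 → 4-byte char (#2). Advance 4.
Byte at offset 8: 0xE6 = 11100110 → 3-byte char (#3). Advance 3.
Byte at offset 11: 0xE5 = 11100101 → 3-byte char (#4). Advance 3.
Byte at offset 14: 0xF3 = 11110011 → 4-byte char (#5). Advance 4.
Byte at offset 18: 0xE5 = 11100101 → 3-byte char (#6). Advance 3.
Byte at offset 21: 0xE2 = 11100010 → 3-byte char (#7). Advance 3.
Byte at offset 24: 0xE2 = 11100010 → 3-byte char (#8). Advance 3.
Reached end at offset 27 after 8 code points.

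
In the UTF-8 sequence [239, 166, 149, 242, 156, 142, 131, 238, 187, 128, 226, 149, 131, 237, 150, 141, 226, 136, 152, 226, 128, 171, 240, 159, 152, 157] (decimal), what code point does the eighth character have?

Offset 0: leading byte 0xEF = 11101111 → 3-byte char #1 = EF A6 95.
Offset 3: leading byte 0xF2 = 11110010 → 4-byte char #2 = F2 9C 8E 83.
Offset 7: leading byte 0xEE = 11101110 → 3-byte char #3 = EE BB 80.
Offset 10: leading byte 0xE2 = 11100010 → 3-byte char #4 = E2 95 83.
Offset 13: leading byte 0xED = 11101101 → 3-byte char #5 = ED 96 8D.
Offset 16: leading byte 0xE2 = 11100010 → 3-byte char #6 = E2 88 98.
Offset 19: leading byte 0xE2 = 11100010 → 3-byte char #7 = E2 80 AB.
Offset 22: leading byte 0xF0 = 11110000 → 4-byte char #8 = F0 9F 98 9D.
Leading byte 0xF0 = 11110000 matches 11110xxx → 4-byte sequence.
Byte 1: 0xF0 = 11110000, payload 000 (3 bits).
Byte 2: 0x9F = 10011111 (10xxxxxx ✓), payload 011111.
Byte 3: 0x98 = 10011000 (10xxxxxx ✓), payload 011000.
Byte 4: 0x9D = 10011101 (10xxxxxx ✓), payload 011101.
Concatenate: 000011111011000011101 = 0x1F61D (21 bits → U+1F61D).

U+1F61D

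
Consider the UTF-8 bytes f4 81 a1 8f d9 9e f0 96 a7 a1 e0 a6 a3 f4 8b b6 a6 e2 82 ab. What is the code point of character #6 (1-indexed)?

U+20AB

Offset 0: leading byte 0xF4 = 11110100 → 4-byte char #1 = F4 81 A1 8F.
Offset 4: leading byte 0xD9 = 11011001 → 2-byte char #2 = D9 9E.
Offset 6: leading byte 0xF0 = 11110000 → 4-byte char #3 = F0 96 A7 A1.
Offset 10: leading byte 0xE0 = 11100000 → 3-byte char #4 = E0 A6 A3.
Offset 13: leading byte 0xF4 = 11110100 → 4-byte char #5 = F4 8B B6 A6.
Offset 17: leading byte 0xE2 = 11100010 → 3-byte char #6 = E2 82 AB.
Leading byte 0xE2 = 11100010 matches 1110xxxx → 3-byte sequence.
Byte 1: 0xE2 = 11100010, payload 0010 (4 bits).
Byte 2: 0x82 = 10000010 (10xxxxxx ✓), payload 000010.
Byte 3: 0xAB = 10101011 (10xxxxxx ✓), payload 101011.
Concatenate: 0010000010101011 = 0x20AB (16 bits → U+20AB).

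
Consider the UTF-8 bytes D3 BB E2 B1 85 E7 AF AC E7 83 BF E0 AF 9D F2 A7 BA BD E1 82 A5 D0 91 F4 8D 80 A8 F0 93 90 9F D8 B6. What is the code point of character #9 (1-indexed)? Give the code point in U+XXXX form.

U+10D028

Offset 0: leading byte 0xD3 = 11010011 → 2-byte char #1 = D3 BB.
Offset 2: leading byte 0xE2 = 11100010 → 3-byte char #2 = E2 B1 85.
Offset 5: leading byte 0xE7 = 11100111 → 3-byte char #3 = E7 AF AC.
Offset 8: leading byte 0xE7 = 11100111 → 3-byte char #4 = E7 83 BF.
Offset 11: leading byte 0xE0 = 11100000 → 3-byte char #5 = E0 AF 9D.
Offset 14: leading byte 0xF2 = 11110010 → 4-byte char #6 = F2 A7 BA BD.
Offset 18: leading byte 0xE1 = 11100001 → 3-byte char #7 = E1 82 A5.
Offset 21: leading byte 0xD0 = 11010000 → 2-byte char #8 = D0 91.
Offset 23: leading byte 0xF4 = 11110100 → 4-byte char #9 = F4 8D 80 A8.
Leading byte 0xF4 = 11110100 matches 11110xxx → 4-byte sequence.
Byte 1: 0xF4 = 11110100, payload 100 (3 bits).
Byte 2: 0x8D = 10001101 (10xxxxxx ✓), payload 001101.
Byte 3: 0x80 = 10000000 (10xxxxxx ✓), payload 000000.
Byte 4: 0xA8 = 10101000 (10xxxxxx ✓), payload 101000.
Concatenate: 100001101000000101000 = 0x10D028 (21 bits → U+10D028).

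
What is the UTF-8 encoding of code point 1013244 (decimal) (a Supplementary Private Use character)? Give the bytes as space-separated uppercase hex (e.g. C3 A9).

U+F75FC = 0xF75FC = 1013244 decimal. In range U+10000–U+10FFFF → 4-byte form: 11110xxx 10xxxxxx 10xxxxxx 10xxxxxx.
Binary (21 bits): 011110111010111111100.
Split 3+6+6+6: 011 | 110111 | 010111 | 111100.
Byte 1: 11110011 = 0xF3.
Byte 2: 10110111 = 0xB7.
Byte 3: 10010111 = 0x97.
Byte 4: 10111100 = 0xBC.

F3 B7 97 BC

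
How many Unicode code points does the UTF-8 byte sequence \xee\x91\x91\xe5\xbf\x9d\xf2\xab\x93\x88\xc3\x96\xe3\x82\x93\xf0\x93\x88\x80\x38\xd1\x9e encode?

8

Byte at offset 0: 0xEE = 11101110 → 3-byte char (#1). Advance 3.
Byte at offset 3: 0xE5 = 11100101 → 3-byte char (#2). Advance 3.
Byte at offset 6: 0xF2 = 11110010 → 4-byte char (#3). Advance 4.
Byte at offset 10: 0xC3 = 11000011 → 2-byte char (#4). Advance 2.
Byte at offset 12: 0xE3 = 11100011 → 3-byte char (#5). Advance 3.
Byte at offset 15: 0xF0 = 11110000 → 4-byte char (#6). Advance 4.
Byte at offset 19: 0x38 = 00111000 → 1-byte char (#7). Advance 1.
Byte at offset 20: 0xD1 = 11010001 → 2-byte char (#8). Advance 2.
Reached end at offset 22 after 8 code points.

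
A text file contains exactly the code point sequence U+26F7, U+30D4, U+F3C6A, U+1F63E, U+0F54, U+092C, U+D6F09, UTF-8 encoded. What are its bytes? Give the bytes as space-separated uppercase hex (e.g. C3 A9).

E2 9B B7 E3 83 94 F3 B3 B1 AA F0 9F 98 BE E0 BD 94 E0 A4 AC F3 96 BC 89

U+26F7: 3-byte form → E2 9B B7.
U+30D4: 3-byte form → E3 83 94.
U+F3C6A: 4-byte form → F3 B3 B1 AA.
U+1F63E: 4-byte form → F0 9F 98 BE.
U+0F54: 3-byte form → E0 BD 94.
U+092C: 3-byte form → E0 A4 AC.
U+D6F09: 4-byte form → F3 96 BC 89.
Concatenated (24 bytes): E2 9B B7 E3 83 94 F3 B3 B1 AA F0 9F 98 BE E0 BD 94 E0 A4 AC F3 96 BC 89.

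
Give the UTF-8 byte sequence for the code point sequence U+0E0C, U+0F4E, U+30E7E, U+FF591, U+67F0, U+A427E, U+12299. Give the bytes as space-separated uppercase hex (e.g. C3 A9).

E0 B8 8C E0 BD 8E F0 B0 B9 BE F3 BF 96 91 E6 9F B0 F2 A4 89 BE F0 92 8A 99

U+0E0C: 3-byte form → E0 B8 8C.
U+0F4E: 3-byte form → E0 BD 8E.
U+30E7E: 4-byte form → F0 B0 B9 BE.
U+FF591: 4-byte form → F3 BF 96 91.
U+67F0: 3-byte form → E6 9F B0.
U+A427E: 4-byte form → F2 A4 89 BE.
U+12299: 4-byte form → F0 92 8A 99.
Concatenated (25 bytes): E0 B8 8C E0 BD 8E F0 B0 B9 BE F3 BF 96 91 E6 9F B0 F2 A4 89 BE F0 92 8A 99.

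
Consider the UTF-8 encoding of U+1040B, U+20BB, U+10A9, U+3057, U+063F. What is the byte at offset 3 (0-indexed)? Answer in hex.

0x8B

U+1040B → 4-byte form F0 90 90 8B at offsets 0–3.
Offset 3 falls in char 1's range; it's byte 4 of F0 90 90 8B = 0x8B.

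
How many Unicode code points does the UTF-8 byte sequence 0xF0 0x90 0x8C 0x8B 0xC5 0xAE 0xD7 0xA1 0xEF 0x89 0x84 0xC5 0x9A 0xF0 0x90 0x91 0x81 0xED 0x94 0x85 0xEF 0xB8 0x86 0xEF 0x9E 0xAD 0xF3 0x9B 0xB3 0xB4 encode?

10

Byte at offset 0: 0xF0 = 11110000 → 4-byte char (#1). Advance 4.
Byte at offset 4: 0xC5 = 11000101 → 2-byte char (#2). Advance 2.
Byte at offset 6: 0xD7 = 11010111 → 2-byte char (#3). Advance 2.
Byte at offset 8: 0xEF = 11101111 → 3-byte char (#4). Advance 3.
Byte at offset 11: 0xC5 = 11000101 → 2-byte char (#5). Advance 2.
Byte at offset 13: 0xF0 = 11110000 → 4-byte char (#6). Advance 4.
Byte at offset 17: 0xED = 11101101 → 3-byte char (#7). Advance 3.
Byte at offset 20: 0xEF = 11101111 → 3-byte char (#8). Advance 3.
Byte at offset 23: 0xEF = 11101111 → 3-byte char (#9). Advance 3.
Byte at offset 26: 0xF3 = 11110011 → 4-byte char (#10). Advance 4.
Reached end at offset 30 after 10 code points.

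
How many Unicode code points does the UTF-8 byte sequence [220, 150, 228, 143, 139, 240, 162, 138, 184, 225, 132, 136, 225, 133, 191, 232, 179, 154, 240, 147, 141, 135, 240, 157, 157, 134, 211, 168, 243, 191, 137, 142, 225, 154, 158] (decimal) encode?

11

Byte at offset 0: 0xDC = 11011100 → 2-byte char (#1). Advance 2.
Byte at offset 2: 0xE4 = 11100100 → 3-byte char (#2). Advance 3.
Byte at offset 5: 0xF0 = 11110000 → 4-byte char (#3). Advance 4.
Byte at offset 9: 0xE1 = 11100001 → 3-byte char (#4). Advance 3.
Byte at offset 12: 0xE1 = 11100001 → 3-byte char (#5). Advance 3.
Byte at offset 15: 0xE8 = 11101000 → 3-byte char (#6). Advance 3.
Byte at offset 18: 0xF0 = 11110000 → 4-byte char (#7). Advance 4.
Byte at offset 22: 0xF0 = 11110000 → 4-byte char (#8). Advance 4.
Byte at offset 26: 0xD3 = 11010011 → 2-byte char (#9). Advance 2.
Byte at offset 28: 0xF3 = 11110011 → 4-byte char (#10). Advance 4.
Byte at offset 32: 0xE1 = 11100001 → 3-byte char (#11). Advance 3.
Reached end at offset 35 after 11 code points.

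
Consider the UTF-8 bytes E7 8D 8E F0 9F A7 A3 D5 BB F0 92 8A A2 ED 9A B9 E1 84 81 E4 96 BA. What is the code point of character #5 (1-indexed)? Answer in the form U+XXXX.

U+D6B9

Offset 0: leading byte 0xE7 = 11100111 → 3-byte char #1 = E7 8D 8E.
Offset 3: leading byte 0xF0 = 11110000 → 4-byte char #2 = F0 9F A7 A3.
Offset 7: leading byte 0xD5 = 11010101 → 2-byte char #3 = D5 BB.
Offset 9: leading byte 0xF0 = 11110000 → 4-byte char #4 = F0 92 8A A2.
Offset 13: leading byte 0xED = 11101101 → 3-byte char #5 = ED 9A B9.
Leading byte 0xED = 11101101 matches 1110xxxx → 3-byte sequence.
Byte 1: 0xED = 11101101, payload 1101 (4 bits).
Byte 2: 0x9A = 10011010 (10xxxxxx ✓), payload 011010.
Byte 3: 0xB9 = 10111001 (10xxxxxx ✓), payload 111001.
Concatenate: 1101011010111001 = 0xD6B9 (16 bits → U+D6B9).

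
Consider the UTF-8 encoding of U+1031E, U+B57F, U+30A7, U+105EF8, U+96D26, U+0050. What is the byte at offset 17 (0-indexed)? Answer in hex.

0xA6

U+1031E → 4-byte form F0 90 8C 9E at offsets 0–3.
U+B57F → 3-byte form EB 95 BF at offsets 4–6.
U+30A7 → 3-byte form E3 82 A7 at offsets 7–9.
U+105EF8 → 4-byte form F4 85 BB B8 at offsets 10–13.
U+96D26 → 4-byte form F2 96 B4 A6 at offsets 14–17.
Offset 17 falls in char 5's range; it's byte 4 of F2 96 B4 A6 = 0xA6.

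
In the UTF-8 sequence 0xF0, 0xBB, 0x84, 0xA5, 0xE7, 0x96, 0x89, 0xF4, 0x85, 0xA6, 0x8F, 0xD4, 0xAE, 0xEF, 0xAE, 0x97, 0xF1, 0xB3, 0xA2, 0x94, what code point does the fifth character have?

U+FB97

Offset 0: leading byte 0xF0 = 11110000 → 4-byte char #1 = F0 BB 84 A5.
Offset 4: leading byte 0xE7 = 11100111 → 3-byte char #2 = E7 96 89.
Offset 7: leading byte 0xF4 = 11110100 → 4-byte char #3 = F4 85 A6 8F.
Offset 11: leading byte 0xD4 = 11010100 → 2-byte char #4 = D4 AE.
Offset 13: leading byte 0xEF = 11101111 → 3-byte char #5 = EF AE 97.
Leading byte 0xEF = 11101111 matches 1110xxxx → 3-byte sequence.
Byte 1: 0xEF = 11101111, payload 1111 (4 bits).
Byte 2: 0xAE = 10101110 (10xxxxxx ✓), payload 101110.
Byte 3: 0x97 = 10010111 (10xxxxxx ✓), payload 010111.
Concatenate: 1111101110010111 = 0xFB97 (16 bits → U+FB97).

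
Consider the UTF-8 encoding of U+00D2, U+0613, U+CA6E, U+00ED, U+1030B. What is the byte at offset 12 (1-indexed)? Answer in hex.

0x8C

1-indexed offset 12 is 0-indexed offset 11.
U+00D2 → 2-byte form C3 92 at offsets 0–1.
U+0613 → 2-byte form D8 93 at offsets 2–3.
U+CA6E → 3-byte form EC A9 AE at offsets 4–6.
U+00ED → 2-byte form C3 AD at offsets 7–8.
U+1030B → 4-byte form F0 90 8C 8B at offsets 9–12.
Offset 11 falls in char 5's range; it's byte 3 of F0 90 8C 8B = 0x8C.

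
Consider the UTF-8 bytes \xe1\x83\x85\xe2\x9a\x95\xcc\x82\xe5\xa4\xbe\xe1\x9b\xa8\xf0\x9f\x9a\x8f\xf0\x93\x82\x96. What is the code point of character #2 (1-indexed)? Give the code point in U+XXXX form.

Offset 0: leading byte 0xE1 = 11100001 → 3-byte char #1 = E1 83 85.
Offset 3: leading byte 0xE2 = 11100010 → 3-byte char #2 = E2 9A 95.
Leading byte 0xE2 = 11100010 matches 1110xxxx → 3-byte sequence.
Byte 1: 0xE2 = 11100010, payload 0010 (4 bits).
Byte 2: 0x9A = 10011010 (10xxxxxx ✓), payload 011010.
Byte 3: 0x95 = 10010101 (10xxxxxx ✓), payload 010101.
Concatenate: 0010011010010101 = 0x2695 (16 bits → U+2695).

U+2695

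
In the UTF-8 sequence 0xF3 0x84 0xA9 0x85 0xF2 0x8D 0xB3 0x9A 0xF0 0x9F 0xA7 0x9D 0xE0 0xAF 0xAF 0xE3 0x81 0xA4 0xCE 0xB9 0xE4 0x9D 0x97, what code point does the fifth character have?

U+3064

Offset 0: leading byte 0xF3 = 11110011 → 4-byte char #1 = F3 84 A9 85.
Offset 4: leading byte 0xF2 = 11110010 → 4-byte char #2 = F2 8D B3 9A.
Offset 8: leading byte 0xF0 = 11110000 → 4-byte char #3 = F0 9F A7 9D.
Offset 12: leading byte 0xE0 = 11100000 → 3-byte char #4 = E0 AF AF.
Offset 15: leading byte 0xE3 = 11100011 → 3-byte char #5 = E3 81 A4.
Leading byte 0xE3 = 11100011 matches 1110xxxx → 3-byte sequence.
Byte 1: 0xE3 = 11100011, payload 0011 (4 bits).
Byte 2: 0x81 = 10000001 (10xxxxxx ✓), payload 000001.
Byte 3: 0xA4 = 10100100 (10xxxxxx ✓), payload 100100.
Concatenate: 0011000001100100 = 0x3064 (16 bits → U+3064).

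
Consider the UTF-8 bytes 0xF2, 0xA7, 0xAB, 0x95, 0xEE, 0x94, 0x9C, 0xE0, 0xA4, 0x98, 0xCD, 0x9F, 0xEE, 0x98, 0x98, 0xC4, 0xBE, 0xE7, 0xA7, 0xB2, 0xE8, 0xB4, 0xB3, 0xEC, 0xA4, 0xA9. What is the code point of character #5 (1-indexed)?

U+E618

Offset 0: leading byte 0xF2 = 11110010 → 4-byte char #1 = F2 A7 AB 95.
Offset 4: leading byte 0xEE = 11101110 → 3-byte char #2 = EE 94 9C.
Offset 7: leading byte 0xE0 = 11100000 → 3-byte char #3 = E0 A4 98.
Offset 10: leading byte 0xCD = 11001101 → 2-byte char #4 = CD 9F.
Offset 12: leading byte 0xEE = 11101110 → 3-byte char #5 = EE 98 98.
Leading byte 0xEE = 11101110 matches 1110xxxx → 3-byte sequence.
Byte 1: 0xEE = 11101110, payload 1110 (4 bits).
Byte 2: 0x98 = 10011000 (10xxxxxx ✓), payload 011000.
Byte 3: 0x98 = 10011000 (10xxxxxx ✓), payload 011000.
Concatenate: 1110011000011000 = 0xE618 (16 bits → U+E618).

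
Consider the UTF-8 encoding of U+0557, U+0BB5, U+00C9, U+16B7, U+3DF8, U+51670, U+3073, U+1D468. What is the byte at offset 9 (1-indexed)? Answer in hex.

0x9A

1-indexed offset 9 is 0-indexed offset 8.
U+0557 → 2-byte form D5 97 at offsets 0–1.
U+0BB5 → 3-byte form E0 AE B5 at offsets 2–4.
U+00C9 → 2-byte form C3 89 at offsets 5–6.
U+16B7 → 3-byte form E1 9A B7 at offsets 7–9.
Offset 8 falls in char 4's range; it's byte 2 of E1 9A B7 = 0x9A.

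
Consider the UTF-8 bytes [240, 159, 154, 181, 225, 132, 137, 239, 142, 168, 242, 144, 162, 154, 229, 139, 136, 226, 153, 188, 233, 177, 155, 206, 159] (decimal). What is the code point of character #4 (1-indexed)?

Offset 0: leading byte 0xF0 = 11110000 → 4-byte char #1 = F0 9F 9A B5.
Offset 4: leading byte 0xE1 = 11100001 → 3-byte char #2 = E1 84 89.
Offset 7: leading byte 0xEF = 11101111 → 3-byte char #3 = EF 8E A8.
Offset 10: leading byte 0xF2 = 11110010 → 4-byte char #4 = F2 90 A2 9A.
Leading byte 0xF2 = 11110010 matches 11110xxx → 4-byte sequence.
Byte 1: 0xF2 = 11110010, payload 010 (3 bits).
Byte 2: 0x90 = 10010000 (10xxxxxx ✓), payload 010000.
Byte 3: 0xA2 = 10100010 (10xxxxxx ✓), payload 100010.
Byte 4: 0x9A = 10011010 (10xxxxxx ✓), payload 011010.
Concatenate: 010010000100010011010 = 0x9089A (21 bits → U+9089A).

U+9089A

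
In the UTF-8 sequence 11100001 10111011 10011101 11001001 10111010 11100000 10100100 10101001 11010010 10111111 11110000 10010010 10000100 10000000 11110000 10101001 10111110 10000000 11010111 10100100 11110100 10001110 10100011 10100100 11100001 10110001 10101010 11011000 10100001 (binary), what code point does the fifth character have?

Offset 0: leading byte 0xE1 = 11100001 → 3-byte char #1 = E1 BB 9D.
Offset 3: leading byte 0xC9 = 11001001 → 2-byte char #2 = C9 BA.
Offset 5: leading byte 0xE0 = 11100000 → 3-byte char #3 = E0 A4 A9.
Offset 8: leading byte 0xD2 = 11010010 → 2-byte char #4 = D2 BF.
Offset 10: leading byte 0xF0 = 11110000 → 4-byte char #5 = F0 92 84 80.
Leading byte 0xF0 = 11110000 matches 11110xxx → 4-byte sequence.
Byte 1: 0xF0 = 11110000, payload 000 (3 bits).
Byte 2: 0x92 = 10010010 (10xxxxxx ✓), payload 010010.
Byte 3: 0x84 = 10000100 (10xxxxxx ✓), payload 000100.
Byte 4: 0x80 = 10000000 (10xxxxxx ✓), payload 000000.
Concatenate: 000010010000100000000 = 0x12100 (21 bits → U+12100).

U+12100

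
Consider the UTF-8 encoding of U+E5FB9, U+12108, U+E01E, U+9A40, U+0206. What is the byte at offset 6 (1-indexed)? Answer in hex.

0x92

1-indexed offset 6 is 0-indexed offset 5.
U+E5FB9 → 4-byte form F3 A5 BE B9 at offsets 0–3.
U+12108 → 4-byte form F0 92 84 88 at offsets 4–7.
Offset 5 falls in char 2's range; it's byte 2 of F0 92 84 88 = 0x92.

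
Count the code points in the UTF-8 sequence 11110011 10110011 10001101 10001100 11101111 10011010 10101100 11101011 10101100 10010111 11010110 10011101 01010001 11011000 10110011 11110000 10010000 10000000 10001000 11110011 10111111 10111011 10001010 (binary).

8

Byte at offset 0: 0xF3 = 11110011 → 4-byte char (#1). Advance 4.
Byte at offset 4: 0xEF = 11101111 → 3-byte char (#2). Advance 3.
Byte at offset 7: 0xEB = 11101011 → 3-byte char (#3). Advance 3.
Byte at offset 10: 0xD6 = 11010110 → 2-byte char (#4). Advance 2.
Byte at offset 12: 0x51 = 01010001 → 1-byte char (#5). Advance 1.
Byte at offset 13: 0xD8 = 11011000 → 2-byte char (#6). Advance 2.
Byte at offset 15: 0xF0 = 11110000 → 4-byte char (#7). Advance 4.
Byte at offset 19: 0xF3 = 11110011 → 4-byte char (#8). Advance 4.
Reached end at offset 23 after 8 code points.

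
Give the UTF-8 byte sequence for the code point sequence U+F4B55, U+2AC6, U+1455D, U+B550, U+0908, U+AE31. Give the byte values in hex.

F3 B4 AD 95 E2 AB 86 F0 94 95 9D EB 95 90 E0 A4 88 EA B8 B1

U+F4B55: 4-byte form → F3 B4 AD 95.
U+2AC6: 3-byte form → E2 AB 86.
U+1455D: 4-byte form → F0 94 95 9D.
U+B550: 3-byte form → EB 95 90.
U+0908: 3-byte form → E0 A4 88.
U+AE31: 3-byte form → EA B8 B1.
Concatenated (20 bytes): F3 B4 AD 95 E2 AB 86 F0 94 95 9D EB 95 90 E0 A4 88 EA B8 B1.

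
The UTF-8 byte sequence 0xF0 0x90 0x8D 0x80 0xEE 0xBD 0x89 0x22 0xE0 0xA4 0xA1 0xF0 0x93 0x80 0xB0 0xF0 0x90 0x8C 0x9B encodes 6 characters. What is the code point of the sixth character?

U+1031B

Offset 0: leading byte 0xF0 = 11110000 → 4-byte char #1 = F0 90 8D 80.
Offset 4: leading byte 0xEE = 11101110 → 3-byte char #2 = EE BD 89.
Offset 7: leading byte 0x22 = 00100010 → 1-byte char #3 = 22.
Offset 8: leading byte 0xE0 = 11100000 → 3-byte char #4 = E0 A4 A1.
Offset 11: leading byte 0xF0 = 11110000 → 4-byte char #5 = F0 93 80 B0.
Offset 15: leading byte 0xF0 = 11110000 → 4-byte char #6 = F0 90 8C 9B.
Leading byte 0xF0 = 11110000 matches 11110xxx → 4-byte sequence.
Byte 1: 0xF0 = 11110000, payload 000 (3 bits).
Byte 2: 0x90 = 10010000 (10xxxxxx ✓), payload 010000.
Byte 3: 0x8C = 10001100 (10xxxxxx ✓), payload 001100.
Byte 4: 0x9B = 10011011 (10xxxxxx ✓), payload 011011.
Concatenate: 000010000001100011011 = 0x1031B (21 bits → U+1031B).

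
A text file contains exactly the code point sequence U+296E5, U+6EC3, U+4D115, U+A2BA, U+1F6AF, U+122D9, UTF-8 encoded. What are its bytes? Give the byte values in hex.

U+296E5: 4-byte form → F0 A9 9B A5.
U+6EC3: 3-byte form → E6 BB 83.
U+4D115: 4-byte form → F1 8D 84 95.
U+A2BA: 3-byte form → EA 8A BA.
U+1F6AF: 4-byte form → F0 9F 9A AF.
U+122D9: 4-byte form → F0 92 8B 99.
Concatenated (22 bytes): F0 A9 9B A5 E6 BB 83 F1 8D 84 95 EA 8A BA F0 9F 9A AF F0 92 8B 99.

F0 A9 9B A5 E6 BB 83 F1 8D 84 95 EA 8A BA F0 9F 9A AF F0 92 8B 99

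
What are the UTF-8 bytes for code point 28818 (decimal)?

E7 82 92

U+7092 = 0x7092 = 28818 decimal. In range U+0800–U+FFFF → 3-byte form: 1110xxxx 10xxxxxx 10xxxxxx.
Binary (16 bits): 0111000010010010.
Split 4+6+6: 0111 | 000010 | 010010.
Byte 1: 11100111 = 0xE7.
Byte 2: 10000010 = 0x82.
Byte 3: 10010010 = 0x92.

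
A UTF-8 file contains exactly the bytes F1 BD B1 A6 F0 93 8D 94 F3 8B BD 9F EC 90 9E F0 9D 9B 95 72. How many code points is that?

6

Byte at offset 0: 0xF1 = 11110001 → 4-byte char (#1). Advance 4.
Byte at offset 4: 0xF0 = 11110000 → 4-byte char (#2). Advance 4.
Byte at offset 8: 0xF3 = 11110011 → 4-byte char (#3). Advance 4.
Byte at offset 12: 0xEC = 11101100 → 3-byte char (#4). Advance 3.
Byte at offset 15: 0xF0 = 11110000 → 4-byte char (#5). Advance 4.
Byte at offset 19: 0x72 = 01110010 → 1-byte char (#6). Advance 1.
Reached end at offset 20 after 6 code points.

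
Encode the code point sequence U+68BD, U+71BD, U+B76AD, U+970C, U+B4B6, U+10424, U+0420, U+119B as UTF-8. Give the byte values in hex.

U+68BD: 3-byte form → E6 A2 BD.
U+71BD: 3-byte form → E7 86 BD.
U+B76AD: 4-byte form → F2 B7 9A AD.
U+970C: 3-byte form → E9 9C 8C.
U+B4B6: 3-byte form → EB 92 B6.
U+10424: 4-byte form → F0 90 90 A4.
U+0420: 2-byte form → D0 A0.
U+119B: 3-byte form → E1 86 9B.
Concatenated (25 bytes): E6 A2 BD E7 86 BD F2 B7 9A AD E9 9C 8C EB 92 B6 F0 90 90 A4 D0 A0 E1 86 9B.

E6 A2 BD E7 86 BD F2 B7 9A AD E9 9C 8C EB 92 B6 F0 90 90 A4 D0 A0 E1 86 9B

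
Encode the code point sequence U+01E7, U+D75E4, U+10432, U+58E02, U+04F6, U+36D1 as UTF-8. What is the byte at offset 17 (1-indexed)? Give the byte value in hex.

1-indexed offset 17 is 0-indexed offset 16.
U+01E7 → 2-byte form C7 A7 at offsets 0–1.
U+D75E4 → 4-byte form F3 97 97 A4 at offsets 2–5.
U+10432 → 4-byte form F0 90 90 B2 at offsets 6–9.
U+58E02 → 4-byte form F1 98 B8 82 at offsets 10–13.
U+04F6 → 2-byte form D3 B6 at offsets 14–15.
U+36D1 → 3-byte form E3 9B 91 at offsets 16–18.
Offset 16 falls in char 6's range; it's byte 1 of E3 9B 91 = 0xE3.

0xE3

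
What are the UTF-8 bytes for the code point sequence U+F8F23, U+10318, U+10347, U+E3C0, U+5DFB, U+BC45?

F3 B8 BC A3 F0 90 8C 98 F0 90 8D 87 EE 8F 80 E5 B7 BB EB B1 85

U+F8F23: 4-byte form → F3 B8 BC A3.
U+10318: 4-byte form → F0 90 8C 98.
U+10347: 4-byte form → F0 90 8D 87.
U+E3C0: 3-byte form → EE 8F 80.
U+5DFB: 3-byte form → E5 B7 BB.
U+BC45: 3-byte form → EB B1 85.
Concatenated (21 bytes): F3 B8 BC A3 F0 90 8C 98 F0 90 8D 87 EE 8F 80 E5 B7 BB EB B1 85.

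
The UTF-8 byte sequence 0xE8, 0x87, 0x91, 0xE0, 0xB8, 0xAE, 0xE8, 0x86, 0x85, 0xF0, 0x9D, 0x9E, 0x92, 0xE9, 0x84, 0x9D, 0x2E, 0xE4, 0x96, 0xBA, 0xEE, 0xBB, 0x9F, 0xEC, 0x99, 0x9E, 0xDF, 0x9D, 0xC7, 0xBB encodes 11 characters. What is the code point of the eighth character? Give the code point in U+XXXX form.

Offset 0: leading byte 0xE8 = 11101000 → 3-byte char #1 = E8 87 91.
Offset 3: leading byte 0xE0 = 11100000 → 3-byte char #2 = E0 B8 AE.
Offset 6: leading byte 0xE8 = 11101000 → 3-byte char #3 = E8 86 85.
Offset 9: leading byte 0xF0 = 11110000 → 4-byte char #4 = F0 9D 9E 92.
Offset 13: leading byte 0xE9 = 11101001 → 3-byte char #5 = E9 84 9D.
Offset 16: leading byte 0x2E = 00101110 → 1-byte char #6 = 2E.
Offset 17: leading byte 0xE4 = 11100100 → 3-byte char #7 = E4 96 BA.
Offset 20: leading byte 0xEE = 11101110 → 3-byte char #8 = EE BB 9F.
Leading byte 0xEE = 11101110 matches 1110xxxx → 3-byte sequence.
Byte 1: 0xEE = 11101110, payload 1110 (4 bits).
Byte 2: 0xBB = 10111011 (10xxxxxx ✓), payload 111011.
Byte 3: 0x9F = 10011111 (10xxxxxx ✓), payload 011111.
Concatenate: 1110111011011111 = 0xEEDF (16 bits → U+EEDF).

U+EEDF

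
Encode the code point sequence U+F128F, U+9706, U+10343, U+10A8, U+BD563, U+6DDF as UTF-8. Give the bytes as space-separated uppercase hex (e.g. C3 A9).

U+F128F: 4-byte form → F3 B1 8A 8F.
U+9706: 3-byte form → E9 9C 86.
U+10343: 4-byte form → F0 90 8D 83.
U+10A8: 3-byte form → E1 82 A8.
U+BD563: 4-byte form → F2 BD 95 A3.
U+6DDF: 3-byte form → E6 B7 9F.
Concatenated (21 bytes): F3 B1 8A 8F E9 9C 86 F0 90 8D 83 E1 82 A8 F2 BD 95 A3 E6 B7 9F.

F3 B1 8A 8F E9 9C 86 F0 90 8D 83 E1 82 A8 F2 BD 95 A3 E6 B7 9F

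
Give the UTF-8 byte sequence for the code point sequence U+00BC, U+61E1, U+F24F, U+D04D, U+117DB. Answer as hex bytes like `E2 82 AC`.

U+00BC: 2-byte form → C2 BC.
U+61E1: 3-byte form → E6 87 A1.
U+F24F: 3-byte form → EF 89 8F.
U+D04D: 3-byte form → ED 81 8D.
U+117DB: 4-byte form → F0 91 9F 9B.
Concatenated (15 bytes): C2 BC E6 87 A1 EF 89 8F ED 81 8D F0 91 9F 9B.

C2 BC E6 87 A1 EF 89 8F ED 81 8D F0 91 9F 9B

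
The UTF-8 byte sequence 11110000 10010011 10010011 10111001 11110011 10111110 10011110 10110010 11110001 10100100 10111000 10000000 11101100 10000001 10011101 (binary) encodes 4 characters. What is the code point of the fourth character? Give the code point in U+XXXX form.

U+C05D

Offset 0: leading byte 0xF0 = 11110000 → 4-byte char #1 = F0 93 93 B9.
Offset 4: leading byte 0xF3 = 11110011 → 4-byte char #2 = F3 BE 9E B2.
Offset 8: leading byte 0xF1 = 11110001 → 4-byte char #3 = F1 A4 B8 80.
Offset 12: leading byte 0xEC = 11101100 → 3-byte char #4 = EC 81 9D.
Leading byte 0xEC = 11101100 matches 1110xxxx → 3-byte sequence.
Byte 1: 0xEC = 11101100, payload 1100 (4 bits).
Byte 2: 0x81 = 10000001 (10xxxxxx ✓), payload 000001.
Byte 3: 0x9D = 10011101 (10xxxxxx ✓), payload 011101.
Concatenate: 1100000001011101 = 0xC05D (16 bits → U+C05D).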